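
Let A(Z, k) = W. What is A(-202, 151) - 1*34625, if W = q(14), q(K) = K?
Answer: -34611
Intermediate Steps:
W = 14
A(Z, k) = 14
A(-202, 151) - 1*34625 = 14 - 1*34625 = 14 - 34625 = -34611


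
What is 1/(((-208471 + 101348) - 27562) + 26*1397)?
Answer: -1/98363 ≈ -1.0166e-5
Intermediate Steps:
1/(((-208471 + 101348) - 27562) + 26*1397) = 1/((-107123 - 27562) + 36322) = 1/(-134685 + 36322) = 1/(-98363) = -1/98363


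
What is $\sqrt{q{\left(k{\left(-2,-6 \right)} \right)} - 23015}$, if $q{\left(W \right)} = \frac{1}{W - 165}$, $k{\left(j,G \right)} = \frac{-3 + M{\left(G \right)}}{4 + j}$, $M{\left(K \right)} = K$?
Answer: $\frac{i \sqrt{2644907493}}{339} \approx 151.71 i$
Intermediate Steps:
$k{\left(j,G \right)} = \frac{-3 + G}{4 + j}$
$q{\left(W \right)} = \frac{1}{-165 + W}$
$\sqrt{q{\left(k{\left(-2,-6 \right)} \right)} - 23015} = \sqrt{\frac{1}{-165 + \frac{-3 - 6}{4 - 2}} - 23015} = \sqrt{\frac{1}{-165 + \frac{1}{2} \left(-9\right)} - 23015} = \sqrt{\frac{1}{-165 - \frac{9}{2}} - 23015} = \sqrt{\frac{1}{- \frac{339}{2}} - 23015} = \sqrt{- \frac{2}{339} - 23015} = \sqrt{- \frac{7802087}{339}} = \frac{i \sqrt{2644907493}}{339}$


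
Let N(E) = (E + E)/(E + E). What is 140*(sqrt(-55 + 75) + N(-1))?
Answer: 140 + 280*sqrt(5) ≈ 766.10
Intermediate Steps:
N(E) = 1 (N(E) = (2*E)/((2*E)) = (2*E)*(1/(2*E)) = 1)
140*(sqrt(-55 + 75) + N(-1)) = 140*(sqrt(-55 + 75) + 1) = 140*(sqrt(20) + 1) = 140*(2*sqrt(5) + 1) = 140*(1 + 2*sqrt(5)) = 140 + 280*sqrt(5)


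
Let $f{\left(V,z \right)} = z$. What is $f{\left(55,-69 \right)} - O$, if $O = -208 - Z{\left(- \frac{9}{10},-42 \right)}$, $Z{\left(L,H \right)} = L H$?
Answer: $\frac{884}{5} \approx 176.8$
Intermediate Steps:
$Z{\left(L,H \right)} = H L$
$O = - \frac{1229}{5}$ ($O = -208 - - 42 \left(- \frac{9}{10}\right) = -208 - - 42 \left(\left(-9\right) \frac{1}{10}\right) = -208 - \left(-42\right) \left(- \frac{9}{10}\right) = -208 - \frac{189}{5} = - \frac{1229}{5} \approx -245.8$)
$f{\left(55,-69 \right)} - O = -69 - - \frac{1229}{5} = -69 + \frac{1229}{5} = \frac{884}{5}$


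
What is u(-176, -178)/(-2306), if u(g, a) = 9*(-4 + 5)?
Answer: -9/2306 ≈ -0.0039029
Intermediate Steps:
u(g, a) = 9 (u(g, a) = 9*1 = 9)
u(-176, -178)/(-2306) = 9/(-2306) = 9*(-1/2306) = -9/2306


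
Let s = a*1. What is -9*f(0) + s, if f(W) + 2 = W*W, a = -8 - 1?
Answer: 9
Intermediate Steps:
a = -9
s = -9 (s = -9*1 = -9)
f(W) = -2 + W² (f(W) = -2 + W*W = -2 + W²)
-9*f(0) + s = -9*(-2 + 0²) - 9 = -9*(-2 + 0) - 9 = -9*(-2) - 9 = 18 - 9 = 9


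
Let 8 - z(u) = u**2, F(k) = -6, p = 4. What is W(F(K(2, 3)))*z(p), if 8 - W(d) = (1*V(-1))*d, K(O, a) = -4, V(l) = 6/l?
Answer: 224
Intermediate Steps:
z(u) = 8 - u**2
W(d) = 8 + 6*d (W(d) = 8 - 1*(6/(-1))*d = 8 - 1*(6*(-1))*d = 8 - 1*(-6)*d = 8 - (-6)*d = 8 + 6*d)
W(F(K(2, 3)))*z(p) = (8 + 6*(-6))*(8 - 1*4**2) = (8 - 36)*(8 - 1*16) = -28*(8 - 16) = -28*(-8) = 224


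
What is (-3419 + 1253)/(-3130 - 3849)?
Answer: 2166/6979 ≈ 0.31036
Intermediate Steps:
(-3419 + 1253)/(-3130 - 3849) = -2166/(-6979) = -2166*(-1/6979) = 2166/6979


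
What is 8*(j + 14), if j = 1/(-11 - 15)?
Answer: 1452/13 ≈ 111.69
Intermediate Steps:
j = -1/26 (j = 1/(-26) = -1/26 ≈ -0.038462)
8*(j + 14) = 8*(-1/26 + 14) = 8*(363/26) = 1452/13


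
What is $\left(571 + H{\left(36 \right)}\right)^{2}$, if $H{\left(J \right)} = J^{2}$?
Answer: $3485689$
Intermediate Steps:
$\left(571 + H{\left(36 \right)}\right)^{2} = \left(571 + 36^{2}\right)^{2} = \left(571 + 1296\right)^{2} = 1867^{2} = 3485689$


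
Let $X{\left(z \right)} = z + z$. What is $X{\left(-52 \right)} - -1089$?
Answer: $985$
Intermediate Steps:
$X{\left(z \right)} = 2 z$
$X{\left(-52 \right)} - -1089 = 2 \left(-52\right) - -1089 = -104 + 1089 = 985$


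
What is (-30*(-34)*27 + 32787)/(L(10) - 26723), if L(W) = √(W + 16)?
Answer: -1612118421/714118703 - 60327*√26/714118703 ≈ -2.2579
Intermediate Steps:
L(W) = √(16 + W)
(-30*(-34)*27 + 32787)/(L(10) - 26723) = (-30*(-34)*27 + 32787)/(√(16 + 10) - 26723) = (1020*27 + 32787)/(√26 - 26723) = (27540 + 32787)/(-26723 + √26) = 60327/(-26723 + √26)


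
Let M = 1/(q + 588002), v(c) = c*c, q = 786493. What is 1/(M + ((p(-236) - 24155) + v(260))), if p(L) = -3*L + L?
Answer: 1374495/60363696916 ≈ 2.2770e-5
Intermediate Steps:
p(L) = -2*L
v(c) = c²
M = 1/1374495 (M = 1/(786493 + 588002) = 1/1374495 ≈ 7.2754e-7)
1/(M + ((p(-236) - 24155) + v(260))) = 1/(1/1374495 + ((-2*(-236) - 24155) + 260²)) = 1/(1/1374495 + ((472 - 24155) + 67600)) = 1/(1/1374495 + (-23683 + 67600)) = 1/(1/1374495 + 43917) = 1/(60363696916/1374495) = 1374495/60363696916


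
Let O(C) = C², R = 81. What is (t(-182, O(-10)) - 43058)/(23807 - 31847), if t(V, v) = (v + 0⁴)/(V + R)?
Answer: 2174479/406020 ≈ 5.3556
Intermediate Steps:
t(V, v) = v/(81 + V) (t(V, v) = (v + 0⁴)/(V + 81) = (v + 0)/(81 + V) = v/(81 + V))
(t(-182, O(-10)) - 43058)/(23807 - 31847) = ((-10)²/(81 - 182) - 43058)/(23807 - 31847) = (100/(-101) - 43058)/(-8040) = (100*(-1/101) - 43058)*(-1/8040) = (-100/101 - 43058)*(-1/8040) = -4348958/101*(-1/8040) = 2174479/406020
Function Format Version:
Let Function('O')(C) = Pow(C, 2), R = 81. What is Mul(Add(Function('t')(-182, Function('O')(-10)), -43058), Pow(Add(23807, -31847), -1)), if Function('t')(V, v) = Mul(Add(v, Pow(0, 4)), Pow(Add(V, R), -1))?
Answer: Rational(2174479, 406020) ≈ 5.3556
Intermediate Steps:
Function('t')(V, v) = Mul(v, Pow(Add(81, V), -1)) (Function('t')(V, v) = Mul(Add(v, Pow(0, 4)), Pow(Add(V, 81), -1)) = Mul(Add(v, 0), Pow(Add(81, V), -1)) = Mul(v, Pow(Add(81, V), -1)))
Mul(Add(Function('t')(-182, Function('O')(-10)), -43058), Pow(Add(23807, -31847), -1)) = Mul(Add(Mul(Pow(-10, 2), Pow(Add(81, -182), -1)), -43058), Pow(Add(23807, -31847), -1)) = Mul(Add(Mul(100, Pow(-101, -1)), -43058), Pow(-8040, -1)) = Mul(Add(Mul(100, Rational(-1, 101)), -43058), Rational(-1, 8040)) = Mul(Add(Rational(-100, 101), -43058), Rational(-1, 8040)) = Mul(Rational(-4348958, 101), Rational(-1, 8040)) = Rational(2174479, 406020)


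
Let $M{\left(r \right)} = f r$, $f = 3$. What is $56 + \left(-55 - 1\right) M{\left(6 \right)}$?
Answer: $-952$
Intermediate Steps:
$M{\left(r \right)} = 3 r$
$56 + \left(-55 - 1\right) M{\left(6 \right)} = 56 + \left(-55 - 1\right) 3 \cdot 6 = 56 - 1008 = -952$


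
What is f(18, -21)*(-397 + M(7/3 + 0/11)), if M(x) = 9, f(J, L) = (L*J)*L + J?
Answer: -3086928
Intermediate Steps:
f(J, L) = J + J*L² (f(J, L) = (J*L)*L + J = J*L² + J = J + J*L²)
f(18, -21)*(-397 + M(7/3 + 0/11)) = (18*(1 + (-21)²))*(-397 + 9) = (18*(1 + 441))*(-388) = (18*442)*(-388) = 7956*(-388) = -3086928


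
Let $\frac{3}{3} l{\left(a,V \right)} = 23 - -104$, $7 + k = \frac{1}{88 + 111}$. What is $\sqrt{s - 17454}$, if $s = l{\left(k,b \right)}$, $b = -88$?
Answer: $i \sqrt{17327} \approx 131.63 i$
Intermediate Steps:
$k = - \frac{1392}{199}$ ($k = -7 + \frac{1}{88 + 111} = -7 + \frac{1}{199} = - \frac{1392}{199} \approx -6.995$)
$l{\left(a,V \right)} = 127$ ($l{\left(a,V \right)} = 23 - -104 = 23 + 104 = 127$)
$s = 127$
$\sqrt{s - 17454} = \sqrt{127 - 17454} = \sqrt{-17327} = i \sqrt{17327}$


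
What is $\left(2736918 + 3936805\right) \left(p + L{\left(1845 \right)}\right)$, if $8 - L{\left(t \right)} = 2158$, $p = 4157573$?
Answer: $27732142049829$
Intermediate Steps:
$L{\left(t \right)} = -2150$ ($L{\left(t \right)} = 8 - 2158 = -2150$)
$\left(2736918 + 3936805\right) \left(p + L{\left(1845 \right)}\right) = \left(2736918 + 3936805\right) \left(4157573 - 2150\right) = 6673723 \cdot 4155423 = 27732142049829$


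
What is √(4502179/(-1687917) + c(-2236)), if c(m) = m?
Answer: I*√52711619494107/153447 ≈ 47.315*I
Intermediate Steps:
√(4502179/(-1687917) + c(-2236)) = √(4502179/(-1687917) - 2236) = √(4502179*(-1/1687917) - 2236) = √(-409289/153447 - 2236) = √(-343516781/153447) = I*√52711619494107/153447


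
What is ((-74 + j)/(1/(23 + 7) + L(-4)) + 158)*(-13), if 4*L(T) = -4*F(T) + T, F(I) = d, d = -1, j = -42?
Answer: 43186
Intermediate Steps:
F(I) = -1
L(T) = 1 + T/4 (L(T) = (-4*(-1) + T)/4 = (4 + T)/4 = 1 + T/4)
((-74 + j)/(1/(23 + 7) + L(-4)) + 158)*(-13) = ((-74 - 42)/(1/(23 + 7) + (1 + (¼)*(-4))) + 158)*(-13) = (-116/(1/30 + (1 - 1)) + 158)*(-13) = (-116/(1/30 + 0) + 158)*(-13) = (-116/1/30 + 158)*(-13) = (-116*30 + 158)*(-13) = (-3480 + 158)*(-13) = -3322*(-13) = 43186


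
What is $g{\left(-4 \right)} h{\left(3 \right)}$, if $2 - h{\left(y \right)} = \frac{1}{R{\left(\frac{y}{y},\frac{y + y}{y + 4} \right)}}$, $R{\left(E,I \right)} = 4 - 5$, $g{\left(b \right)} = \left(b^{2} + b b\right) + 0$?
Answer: $96$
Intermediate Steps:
$g{\left(b \right)} = 2 b^{2}$ ($g{\left(b \right)} = \left(b^{2} + b^{2}\right) + 0 = 2 b^{2} + 0 = 2 b^{2}$)
$R{\left(E,I \right)} = -1$
$h{\left(y \right)} = 3$ ($h{\left(y \right)} = 2 - \frac{1}{-1} = 2 - -1 = 2 + 1 = 3$)
$g{\left(-4 \right)} h{\left(3 \right)} = 2 \left(-4\right)^{2} \cdot 3 = 2 \cdot 16 \cdot 3 = 32 \cdot 3 = 96$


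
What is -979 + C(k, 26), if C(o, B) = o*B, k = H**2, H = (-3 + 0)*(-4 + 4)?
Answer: -979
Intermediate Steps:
H = 0 (H = -3*0 = 0)
k = 0 (k = 0**2 = 0)
C(o, B) = B*o
-979 + C(k, 26) = -979 + 26*0 = -979 + 0 = -979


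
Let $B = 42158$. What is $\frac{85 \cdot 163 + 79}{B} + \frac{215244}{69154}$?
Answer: $\frac{2509462097}{728848583} \approx 3.4431$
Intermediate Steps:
$\frac{85 \cdot 163 + 79}{B} + \frac{215244}{69154} = \frac{85 \cdot 163 + 79}{42158} + \frac{215244}{69154} = \left(13855 + 79\right) \frac{1}{42158} + 215244 \cdot \frac{1}{69154} = 13934 \cdot \frac{1}{42158} + \frac{107622}{34577} = \frac{6967}{21079} + \frac{107622}{34577} = \frac{2509462097}{728848583}$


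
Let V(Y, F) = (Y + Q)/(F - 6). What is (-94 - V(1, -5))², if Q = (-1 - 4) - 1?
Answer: 1079521/121 ≈ 8921.7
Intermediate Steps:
Q = -6 (Q = -5 - 1 = -6)
V(Y, F) = (-6 + Y)/(-6 + F) (V(Y, F) = (Y - 6)/(F - 6) = (-6 + Y)/(-6 + F))
(-94 - V(1, -5))² = (-94 - (-6 + 1)/(-6 - 5))² = (-94 - (-5)/(-11))² = (-94 - (-1)*(-5)/11)² = (-94 - 1*5/11)² = (-94 - 5/11)² = (-1039/11)² = 1079521/121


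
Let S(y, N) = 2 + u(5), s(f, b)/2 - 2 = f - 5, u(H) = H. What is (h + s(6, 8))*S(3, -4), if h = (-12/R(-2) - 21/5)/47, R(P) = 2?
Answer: 9513/235 ≈ 40.481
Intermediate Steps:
s(f, b) = -6 + 2*f (s(f, b) = 4 + 2*(f - 5) = 4 + 2*(-5 + f) = 4 + (-10 + 2*f) = -6 + 2*f)
h = -51/235 (h = (-12/2 - 21/5)/47 = (-12*½ - 21*⅕)*(1/47) = (-6 - 21/5)*(1/47) = -51/5*1/47 = -51/235 ≈ -0.21702)
S(y, N) = 7 (S(y, N) = 2 + 5 = 7)
(h + s(6, 8))*S(3, -4) = (-51/235 + (-6 + 2*6))*7 = (-51/235 + (-6 + 12))*7 = (-51/235 + 6)*7 = (1359/235)*7 = 9513/235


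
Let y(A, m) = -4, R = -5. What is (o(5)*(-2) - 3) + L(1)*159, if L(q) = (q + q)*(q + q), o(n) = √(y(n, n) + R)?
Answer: 633 - 6*I ≈ 633.0 - 6.0*I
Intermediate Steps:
o(n) = 3*I (o(n) = √(-4 - 5) = √(-9) = 3*I)
L(q) = 4*q² (L(q) = (2*q)*(2*q) = 4*q²)
(o(5)*(-2) - 3) + L(1)*159 = ((3*I)*(-2) - 3) + (4*1²)*159 = (-6*I - 3) + (4*1)*159 = (-3 - 6*I) + 4*159 = (-3 - 6*I) + 636 = 633 - 6*I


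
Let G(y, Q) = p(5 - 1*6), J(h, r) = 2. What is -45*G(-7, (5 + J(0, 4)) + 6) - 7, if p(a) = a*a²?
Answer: 38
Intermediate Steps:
p(a) = a³
G(y, Q) = -1 (G(y, Q) = (5 - 1*6)³ = (5 - 6)³ = (-1)³ = -1)
-45*G(-7, (5 + J(0, 4)) + 6) - 7 = -45*(-1) - 7 = 45 - 7 = 38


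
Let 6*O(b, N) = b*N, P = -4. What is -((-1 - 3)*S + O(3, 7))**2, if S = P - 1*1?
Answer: -2209/4 ≈ -552.25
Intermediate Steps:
S = -5 (S = -4 - 1*1 = -4 - 1 = -5)
O(b, N) = N*b/6 (O(b, N) = (b*N)/6 = (N*b)/6 = N*b/6)
-((-1 - 3)*S + O(3, 7))**2 = -((-1 - 3)*(-5) + (1/6)*7*3)**2 = -(-4*(-5) + 7/2)**2 = -(20 + 7/2)**2 = -(47/2)**2 = -1*2209/4 = -2209/4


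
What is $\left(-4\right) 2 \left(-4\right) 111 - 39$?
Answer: $3513$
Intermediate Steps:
$\left(-4\right) 2 \left(-4\right) 111 - 39 = \left(-8\right) \left(-4\right) 111 - 39 = 32 \cdot 111 - 39 = 3552 - 39 = 3513$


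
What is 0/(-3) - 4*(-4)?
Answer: 16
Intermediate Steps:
0/(-3) - 4*(-4) = 0*(-⅓) + 16 = 0 + 16 = 16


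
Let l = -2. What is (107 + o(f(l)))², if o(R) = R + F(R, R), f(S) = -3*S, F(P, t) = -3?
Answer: 12100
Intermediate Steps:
o(R) = -3 + R (o(R) = R - 3 = -3 + R)
(107 + o(f(l)))² = (107 + (-3 - 3*(-2)))² = (107 + (-3 + 6))² = (107 + 3)² = 110² = 12100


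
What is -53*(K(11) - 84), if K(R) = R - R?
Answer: 4452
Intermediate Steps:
K(R) = 0
-53*(K(11) - 84) = -53*(0 - 84) = -53*(-84) = 4452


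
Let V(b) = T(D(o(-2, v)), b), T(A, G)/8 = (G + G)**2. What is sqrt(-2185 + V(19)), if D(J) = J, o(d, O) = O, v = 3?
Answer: sqrt(9367) ≈ 96.783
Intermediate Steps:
T(A, G) = 32*G**2 (T(A, G) = 8*(G + G)**2 = 8*(2*G)**2 = 8*(4*G**2) = 32*G**2)
V(b) = 32*b**2
sqrt(-2185 + V(19)) = sqrt(-2185 + 32*19**2) = sqrt(-2185 + 32*361) = sqrt(-2185 + 11552) = sqrt(9367)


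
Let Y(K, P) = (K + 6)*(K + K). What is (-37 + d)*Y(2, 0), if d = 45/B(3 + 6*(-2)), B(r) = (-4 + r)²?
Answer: -198656/169 ≈ -1175.5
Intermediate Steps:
Y(K, P) = 2*K*(6 + K) (Y(K, P) = (6 + K)*(2*K) = 2*K*(6 + K))
d = 45/169 (d = 45/((-4 + (3 + 6*(-2)))²) = 45/((-4 + (3 - 12))²) = 45/((-4 - 9)²) = 45/((-13)²) = 45/169 ≈ 0.26627)
(-37 + d)*Y(2, 0) = (-37 + 45/169)*(2*2*(6 + 2)) = -12416*2*8/169 = -6208/169*32 = -198656/169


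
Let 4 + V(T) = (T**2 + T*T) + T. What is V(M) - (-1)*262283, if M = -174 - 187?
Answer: 522560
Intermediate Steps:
M = -361
V(T) = -4 + T + 2*T**2 (V(T) = -4 + ((T**2 + T*T) + T) = -4 + ((T**2 + T**2) + T) = -4 + (2*T**2 + T) = -4 + (T + 2*T**2) = -4 + T + 2*T**2)
V(M) - (-1)*262283 = (-4 - 361 + 2*(-361)**2) - (-1)*262283 = (-4 - 361 + 2*130321) - 1*(-262283) = (-4 - 361 + 260642) + 262283 = 260277 + 262283 = 522560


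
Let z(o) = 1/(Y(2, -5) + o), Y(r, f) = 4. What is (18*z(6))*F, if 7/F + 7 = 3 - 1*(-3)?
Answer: -63/5 ≈ -12.600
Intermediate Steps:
F = -7 (F = 7/(-7 + (3 - 1*(-3))) = 7/(-7 + (3 + 3)) = 7/(-7 + 6) = 7/(-1) = 7*(-1) = -7)
z(o) = 1/(4 + o)
(18*z(6))*F = (18/(4 + 6))*(-7) = (18/10)*(-7) = (18*(1/10))*(-7) = (9/5)*(-7) = -63/5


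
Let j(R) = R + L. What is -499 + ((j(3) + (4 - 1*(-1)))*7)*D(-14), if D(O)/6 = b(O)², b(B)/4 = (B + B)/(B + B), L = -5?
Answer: 1517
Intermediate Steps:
j(R) = -5 + R (j(R) = R - 5 = -5 + R)
b(B) = 4 (b(B) = 4*((B + B)/(B + B)) = 4*((2*B)/((2*B))) = 4*((2*B)*(1/(2*B))) = 4*1 = 4)
D(O) = 96 (D(O) = 6*4² = 6*16 = 96)
-499 + ((j(3) + (4 - 1*(-1)))*7)*D(-14) = -499 + (((-5 + 3) + (4 - 1*(-1)))*7)*96 = -499 + ((-2 + (4 + 1))*7)*96 = -499 + ((-2 + 5)*7)*96 = -499 + (3*7)*96 = -499 + 21*96 = -499 + 2016 = 1517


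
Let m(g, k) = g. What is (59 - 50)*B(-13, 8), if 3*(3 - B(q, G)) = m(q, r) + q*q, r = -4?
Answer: -441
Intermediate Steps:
B(q, G) = 3 - q/3 - q²/3 (B(q, G) = 3 - (q + q*q)/3 = 3 - (q + q²)/3 = 3 + (-q/3 - q²/3) = 3 - q/3 - q²/3)
(59 - 50)*B(-13, 8) = (59 - 50)*(3 - ⅓*(-13) - ⅓*(-13)²) = 9*(3 + 13/3 - ⅓*169) = 9*(3 + 13/3 - 169/3) = 9*(-49) = -441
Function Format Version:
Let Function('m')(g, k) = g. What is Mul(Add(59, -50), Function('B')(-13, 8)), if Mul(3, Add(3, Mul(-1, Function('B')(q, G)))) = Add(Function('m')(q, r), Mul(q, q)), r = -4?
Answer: -441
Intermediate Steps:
Function('B')(q, G) = Add(3, Mul(Rational(-1, 3), q), Mul(Rational(-1, 3), Pow(q, 2))) (Function('B')(q, G) = Add(3, Mul(Rational(-1, 3), Add(q, Mul(q, q)))) = Add(3, Mul(Rational(-1, 3), Add(q, Pow(q, 2)))) = Add(3, Add(Mul(Rational(-1, 3), q), Mul(Rational(-1, 3), Pow(q, 2)))) = Add(3, Mul(Rational(-1, 3), q), Mul(Rational(-1, 3), Pow(q, 2))))
Mul(Add(59, -50), Function('B')(-13, 8)) = Mul(Add(59, -50), Add(3, Mul(Rational(-1, 3), -13), Mul(Rational(-1, 3), Pow(-13, 2)))) = Mul(9, Add(3, Rational(13, 3), Mul(Rational(-1, 3), 169))) = Mul(9, Add(3, Rational(13, 3), Rational(-169, 3))) = Mul(9, -49) = -441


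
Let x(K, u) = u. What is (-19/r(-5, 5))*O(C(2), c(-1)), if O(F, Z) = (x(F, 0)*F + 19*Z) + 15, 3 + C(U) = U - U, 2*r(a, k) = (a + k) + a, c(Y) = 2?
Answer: 2014/5 ≈ 402.80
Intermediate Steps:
r(a, k) = a + k/2 (r(a, k) = ((a + k) + a)/2 = (k + 2*a)/2 = a + k/2)
C(U) = -3 (C(U) = -3 + (U - U) = -3 + 0 = -3)
O(F, Z) = 15 + 19*Z (O(F, Z) = (0*F + 19*Z) + 15 = (0 + 19*Z) + 15 = 19*Z + 15 = 15 + 19*Z)
(-19/r(-5, 5))*O(C(2), c(-1)) = (-19/(-5 + (½)*5))*(15 + 19*2) = (-19/(-5 + 5/2))*(15 + 38) = -19/(-5/2)*53 = -19*(-⅖)*53 = (38/5)*53 = 2014/5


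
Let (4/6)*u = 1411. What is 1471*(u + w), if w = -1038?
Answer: 3172947/2 ≈ 1.5865e+6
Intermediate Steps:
u = 4233/2 (u = (3/2)*1411 = 4233/2 ≈ 2116.5)
1471*(u + w) = 1471*(4233/2 - 1038) = 1471*(2157/2) = 3172947/2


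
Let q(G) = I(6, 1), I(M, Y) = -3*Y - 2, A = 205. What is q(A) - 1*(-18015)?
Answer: 18010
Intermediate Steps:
I(M, Y) = -2 - 3*Y
q(G) = -5 (q(G) = -2 - 3*1 = -2 - 3 = -5)
q(A) - 1*(-18015) = -5 - 1*(-18015) = -5 + 18015 = 18010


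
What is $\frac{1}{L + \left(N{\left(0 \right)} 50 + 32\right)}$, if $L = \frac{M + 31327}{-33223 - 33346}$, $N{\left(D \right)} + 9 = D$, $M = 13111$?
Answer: $- \frac{66569}{27870280} \approx -0.0023885$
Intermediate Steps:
$N{\left(D \right)} = -9 + D$
$L = - \frac{44438}{66569}$ ($L = \frac{13111 + 31327}{-33223 - 33346} = \frac{44438}{-66569} = 44438 \left(- \frac{1}{66569}\right) = - \frac{44438}{66569} \approx -0.66755$)
$\frac{1}{L + \left(N{\left(0 \right)} 50 + 32\right)} = \frac{1}{- \frac{44438}{66569} + \left(\left(-9 + 0\right) 50 + 32\right)} = \frac{1}{- \frac{44438}{66569} + \left(\left(-9\right) 50 + 32\right)} = \frac{1}{- \frac{44438}{66569} + \left(-450 + 32\right)} = \frac{1}{- \frac{44438}{66569} - 418} = \frac{1}{- \frac{27870280}{66569}} = - \frac{66569}{27870280}$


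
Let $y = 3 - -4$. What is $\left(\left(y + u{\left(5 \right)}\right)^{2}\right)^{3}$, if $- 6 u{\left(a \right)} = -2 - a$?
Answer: $\frac{13841287201}{46656} \approx 2.9667 \cdot 10^{5}$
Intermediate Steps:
$u{\left(a \right)} = \frac{1}{3} + \frac{a}{6}$ ($u{\left(a \right)} = - \frac{-2 - a}{6} = \frac{1}{3} + \frac{a}{6}$)
$y = 7$ ($y = 3 + 4 = 7$)
$\left(\left(y + u{\left(5 \right)}\right)^{2}\right)^{3} = \left(\left(7 + \left(\frac{1}{3} + \frac{1}{6} \cdot 5\right)\right)^{2}\right)^{3} = \left(\left(7 + \left(\frac{1}{3} + \frac{5}{6}\right)\right)^{2}\right)^{3} = \left(\left(7 + \frac{7}{6}\right)^{2}\right)^{3} = \left(\left(\frac{49}{6}\right)^{2}\right)^{3} = \left(\frac{2401}{36}\right)^{3} = \frac{13841287201}{46656}$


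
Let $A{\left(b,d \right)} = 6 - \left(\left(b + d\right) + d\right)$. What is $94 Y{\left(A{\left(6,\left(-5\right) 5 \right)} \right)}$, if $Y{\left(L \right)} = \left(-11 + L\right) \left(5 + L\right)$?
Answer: $201630$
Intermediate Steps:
$A{\left(b,d \right)} = 6 - b - 2 d$ ($A{\left(b,d \right)} = 6 - \left(b + 2 d\right) = 6 - b - 2 d$)
$94 Y{\left(A{\left(6,\left(-5\right) 5 \right)} \right)} = 94 \left(-55 + \left(6 - 6 - 2 \left(\left(-5\right) 5\right)\right)^{2} - 6 \left(6 - 6 - 2 \left(\left(-5\right) 5\right)\right)\right) = 94 \left(-55 + \left(6 - 6 - -50\right)^{2} - 6 \left(6 - 6 - -50\right)\right) = 94 \left(-55 + \left(6 - 6 + 50\right)^{2} - 6 \left(6 - 6 + 50\right)\right) = 94 \left(-55 + 50^{2} - 300\right) = 94 \left(-55 + 2500 - 300\right) = 94 \cdot 2145 = 201630$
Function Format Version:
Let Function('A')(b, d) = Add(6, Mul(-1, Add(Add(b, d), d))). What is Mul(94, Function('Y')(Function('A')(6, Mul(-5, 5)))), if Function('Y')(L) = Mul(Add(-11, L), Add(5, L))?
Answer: 201630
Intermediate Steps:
Function('A')(b, d) = Add(6, Mul(-1, b), Mul(-2, d)) (Function('A')(b, d) = Add(6, Mul(-1, Add(b, Mul(2, d)))) = Add(6, Add(Mul(-1, b), Mul(-2, d))) = Add(6, Mul(-1, b), Mul(-2, d)))
Mul(94, Function('Y')(Function('A')(6, Mul(-5, 5)))) = Mul(94, Add(-55, Pow(Add(6, Mul(-1, 6), Mul(-2, Mul(-5, 5))), 2), Mul(-6, Add(6, Mul(-1, 6), Mul(-2, Mul(-5, 5)))))) = Mul(94, Add(-55, Pow(Add(6, -6, Mul(-2, -25)), 2), Mul(-6, Add(6, -6, Mul(-2, -25))))) = Mul(94, Add(-55, Pow(Add(6, -6, 50), 2), Mul(-6, Add(6, -6, 50)))) = Mul(94, Add(-55, Pow(50, 2), Mul(-6, 50))) = Mul(94, Add(-55, 2500, -300)) = Mul(94, 2145) = 201630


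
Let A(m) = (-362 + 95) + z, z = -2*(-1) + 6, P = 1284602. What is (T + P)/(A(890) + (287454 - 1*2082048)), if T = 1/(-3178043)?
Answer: -4082520393885/5704120012679 ≈ -0.71571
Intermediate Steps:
z = 8 (z = 2 + 6 = 8)
A(m) = -259 (A(m) = (-362 + 95) + 8 = -267 + 8 = -259)
T = -1/3178043 ≈ -3.1466e-7
(T + P)/(A(890) + (287454 - 1*2082048)) = (-1/3178043 + 1284602)/(-259 + (287454 - 1*2082048)) = 4082520393885/(3178043*(-259 + (287454 - 2082048))) = 4082520393885/(3178043*(-259 - 1794594)) = (4082520393885/3178043)/(-1794853) = (4082520393885/3178043)*(-1/1794853) = -4082520393885/5704120012679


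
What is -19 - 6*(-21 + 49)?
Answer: -187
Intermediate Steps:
-19 - 6*(-21 + 49) = -19 - 6*28 = -19 - 168 = -187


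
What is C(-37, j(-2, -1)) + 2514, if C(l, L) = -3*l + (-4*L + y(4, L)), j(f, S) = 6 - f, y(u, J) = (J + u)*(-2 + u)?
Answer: 2617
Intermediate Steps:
y(u, J) = (-2 + u)*(J + u)
C(l, L) = 8 - 3*l - 2*L (C(l, L) = -3*l + (-4*L + (4² - 2*L - 2*4 + L*4)) = -3*l + (-4*L + (16 - 2*L - 8 + 4*L)) = -3*l + (-4*L + (8 + 2*L)) = -3*l + (8 - 2*L) = 8 - 3*l - 2*L)
C(-37, j(-2, -1)) + 2514 = (8 - 3*(-37) - 2*(6 - 1*(-2))) + 2514 = (8 + 111 - 2*(6 + 2)) + 2514 = (8 + 111 - 2*8) + 2514 = (8 + 111 - 16) + 2514 = 103 + 2514 = 2617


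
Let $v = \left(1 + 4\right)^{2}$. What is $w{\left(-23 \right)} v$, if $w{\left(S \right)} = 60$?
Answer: $1500$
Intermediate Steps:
$v = 25$ ($v = 5^{2} = 25$)
$w{\left(-23 \right)} v = 60 \cdot 25 = 1500$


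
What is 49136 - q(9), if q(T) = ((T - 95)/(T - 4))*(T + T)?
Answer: 247228/5 ≈ 49446.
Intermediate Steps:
q(T) = 2*T*(-95 + T)/(-4 + T) (q(T) = ((-95 + T)/(-4 + T))*(2*T) = 2*T*(-95 + T)/(-4 + T))
49136 - q(9) = 49136 - 2*9*(-95 + 9)/(-4 + 9) = 49136 - 2*9*(-86)/5 = 49136 - 1*(-1548/5) = 49136 + 1548/5 = 247228/5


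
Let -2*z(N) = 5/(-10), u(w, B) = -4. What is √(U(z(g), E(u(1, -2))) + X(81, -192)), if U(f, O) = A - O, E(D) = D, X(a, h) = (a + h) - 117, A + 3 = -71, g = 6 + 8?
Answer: I*√298 ≈ 17.263*I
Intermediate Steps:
g = 14
A = -74 (A = -3 - 71 = -74)
X(a, h) = -117 + a + h
z(N) = ¼ (z(N) = -5/(2*(-10)) = -5*(-1)/(2*10) = -½*(-½) = ¼)
U(f, O) = -74 - O
√(U(z(g), E(u(1, -2))) + X(81, -192)) = √((-74 - 1*(-4)) + (-117 + 81 - 192)) = √((-74 + 4) - 228) = √(-70 - 228) = √(-298) = I*√298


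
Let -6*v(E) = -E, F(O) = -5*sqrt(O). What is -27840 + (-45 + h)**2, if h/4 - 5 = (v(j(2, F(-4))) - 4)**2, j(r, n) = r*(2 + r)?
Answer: -2254079/81 ≈ -27828.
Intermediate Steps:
v(E) = E/6 (v(E) = -(-1)*E/6 = E/6)
h = 436/9 (h = 20 + 4*((2*(2 + 2))/6 - 4)**2 = 20 + 4*((2*4)/6 - 4)**2 = 20 + 4*((1/6)*8 - 4)**2 = 20 + 4*(4/3 - 4)**2 = 20 + 4*(-8/3)**2 = 20 + 4*(64/9) = 20 + 256/9 = 436/9 ≈ 48.444)
-27840 + (-45 + h)**2 = -27840 + (-45 + 436/9)**2 = -27840 + (31/9)**2 = -27840 + 961/81 = -2254079/81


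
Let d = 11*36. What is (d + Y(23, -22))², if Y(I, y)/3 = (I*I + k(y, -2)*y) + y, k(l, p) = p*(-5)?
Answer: 1580049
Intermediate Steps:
k(l, p) = -5*p
d = 396
Y(I, y) = 3*I² + 33*y (Y(I, y) = 3*((I*I + (-5*(-2))*y) + y) = 3*((I² + 10*y) + y) = 3*(I² + 11*y) = 3*I² + 33*y)
(d + Y(23, -22))² = (396 + (3*23² + 33*(-22)))² = (396 + (3*529 - 726))² = (396 + (1587 - 726))² = (396 + 861)² = 1257² = 1580049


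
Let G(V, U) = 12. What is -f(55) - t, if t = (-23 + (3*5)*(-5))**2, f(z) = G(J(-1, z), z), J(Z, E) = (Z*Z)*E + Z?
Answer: -9616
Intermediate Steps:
J(Z, E) = Z + E*Z**2 (J(Z, E) = Z**2*E + Z = E*Z**2 + Z = Z + E*Z**2)
f(z) = 12
t = 9604 (t = (-23 + 15*(-5))**2 = (-23 - 75)**2 = (-98)**2 = 9604)
-f(55) - t = -1*12 - 1*9604 = -12 - 9604 = -9616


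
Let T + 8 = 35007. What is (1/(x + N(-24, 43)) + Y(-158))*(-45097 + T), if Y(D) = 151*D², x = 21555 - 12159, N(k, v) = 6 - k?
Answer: -59800204975995/1571 ≈ -3.8065e+10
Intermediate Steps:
T = 34999 (T = -8 + 35007 = 34999)
x = 9396
(1/(x + N(-24, 43)) + Y(-158))*(-45097 + T) = (1/(9396 + (6 - 1*(-24))) + 151*(-158)²)*(-45097 + 34999) = (1/(9396 + (6 + 24)) + 151*24964)*(-10098) = (1/(9396 + 30) + 3769564)*(-10098) = (1/9426 + 3769564)*(-10098) = (35531910265/9426)*(-10098) = -59800204975995/1571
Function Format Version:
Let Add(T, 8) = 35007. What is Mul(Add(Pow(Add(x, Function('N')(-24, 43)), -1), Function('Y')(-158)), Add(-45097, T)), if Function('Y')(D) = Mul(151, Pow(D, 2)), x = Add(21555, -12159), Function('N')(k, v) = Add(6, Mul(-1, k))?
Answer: Rational(-59800204975995, 1571) ≈ -3.8065e+10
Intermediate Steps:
T = 34999 (T = Add(-8, 35007) = 34999)
x = 9396
Mul(Add(Pow(Add(x, Function('N')(-24, 43)), -1), Function('Y')(-158)), Add(-45097, T)) = Mul(Add(Pow(Add(9396, Add(6, Mul(-1, -24))), -1), Mul(151, Pow(-158, 2))), Add(-45097, 34999)) = Mul(Add(Pow(Add(9396, Add(6, 24)), -1), Mul(151, 24964)), -10098) = Mul(Add(Pow(Add(9396, 30), -1), 3769564), -10098) = Mul(Add(Pow(9426, -1), 3769564), -10098) = Mul(Add(Rational(1, 9426), 3769564), -10098) = Mul(Rational(35531910265, 9426), -10098) = Rational(-59800204975995, 1571)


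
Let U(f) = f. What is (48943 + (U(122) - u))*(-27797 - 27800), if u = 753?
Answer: -2686002264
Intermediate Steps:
(48943 + (U(122) - u))*(-27797 - 27800) = (48943 + (122 - 1*753))*(-27797 - 27800) = (48943 + (122 - 753))*(-55597) = (48943 - 631)*(-55597) = 48312*(-55597) = -2686002264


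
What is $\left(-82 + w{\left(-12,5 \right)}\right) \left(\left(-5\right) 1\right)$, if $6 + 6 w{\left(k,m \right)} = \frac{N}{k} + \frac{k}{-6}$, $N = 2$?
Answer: $\frac{14885}{36} \approx 413.47$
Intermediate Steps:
$w{\left(k,m \right)} = -1 - \frac{k}{36} + \frac{1}{3 k}$ ($w{\left(k,m \right)} = -1 + \frac{\frac{2}{k} + \frac{k}{-6}}{6} = -1 + \frac{\frac{2}{k} + k \left(- \frac{1}{6}\right)}{6} = -1 + \frac{\frac{2}{k} - \frac{k}{6}}{6} = -1 - \left(- \frac{1}{3 k} + \frac{k}{36}\right) = -1 - \frac{k}{36} + \frac{1}{3 k}$)
$\left(-82 + w{\left(-12,5 \right)}\right) \left(\left(-5\right) 1\right) = \left(-82 + \frac{12 - - 12 \left(36 - 12\right)}{36 \left(-12\right)}\right) \left(\left(-5\right) 1\right) = \left(-82 + \frac{1}{36} \left(- \frac{1}{12}\right) \left(12 - \left(-12\right) 24\right)\right) \left(-5\right) = \left(-82 + \frac{1}{36} \left(- \frac{1}{12}\right) \left(12 + 288\right)\right) \left(-5\right) = \left(-82 + \frac{1}{36} \left(- \frac{1}{12}\right) 300\right) \left(-5\right) = \left(-82 - \frac{25}{36}\right) \left(-5\right) = \left(- \frac{2977}{36}\right) \left(-5\right) = \frac{14885}{36}$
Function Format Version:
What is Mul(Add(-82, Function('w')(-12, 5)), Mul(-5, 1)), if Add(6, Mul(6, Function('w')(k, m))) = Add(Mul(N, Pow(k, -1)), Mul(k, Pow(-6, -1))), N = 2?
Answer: Rational(14885, 36) ≈ 413.47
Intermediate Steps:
Function('w')(k, m) = Add(-1, Mul(Rational(-1, 36), k), Mul(Rational(1, 3), Pow(k, -1))) (Function('w')(k, m) = Add(-1, Mul(Rational(1, 6), Add(Mul(2, Pow(k, -1)), Mul(k, Pow(-6, -1))))) = Add(-1, Mul(Rational(1, 6), Add(Mul(2, Pow(k, -1)), Mul(k, Rational(-1, 6))))) = Add(-1, Mul(Rational(1, 6), Add(Mul(2, Pow(k, -1)), Mul(Rational(-1, 6), k)))) = Add(-1, Add(Mul(Rational(-1, 36), k), Mul(Rational(1, 3), Pow(k, -1)))) = Add(-1, Mul(Rational(-1, 36), k), Mul(Rational(1, 3), Pow(k, -1))))
Mul(Add(-82, Function('w')(-12, 5)), Mul(-5, 1)) = Mul(Add(-82, Mul(Rational(1, 36), Pow(-12, -1), Add(12, Mul(-1, -12, Add(36, -12))))), Mul(-5, 1)) = Mul(Add(-82, Mul(Rational(1, 36), Rational(-1, 12), Add(12, Mul(-1, -12, 24)))), -5) = Mul(Add(-82, Mul(Rational(1, 36), Rational(-1, 12), Add(12, 288))), -5) = Mul(Add(-82, Mul(Rational(1, 36), Rational(-1, 12), 300)), -5) = Mul(Add(-82, Rational(-25, 36)), -5) = Mul(Rational(-2977, 36), -5) = Rational(14885, 36)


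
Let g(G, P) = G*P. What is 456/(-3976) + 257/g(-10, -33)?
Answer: 108919/164010 ≈ 0.66410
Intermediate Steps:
456/(-3976) + 257/g(-10, -33) = 456/(-3976) + 257/((-10*(-33))) = 456*(-1/3976) + 257/330 = -57/497 + 257*(1/330) = -57/497 + 257/330 = 108919/164010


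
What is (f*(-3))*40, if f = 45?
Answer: -5400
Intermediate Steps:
(f*(-3))*40 = (45*(-3))*40 = -135*40 = -5400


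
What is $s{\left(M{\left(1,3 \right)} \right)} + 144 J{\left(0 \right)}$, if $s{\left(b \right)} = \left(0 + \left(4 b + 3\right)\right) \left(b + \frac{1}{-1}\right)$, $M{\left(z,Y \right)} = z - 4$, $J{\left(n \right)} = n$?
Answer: $36$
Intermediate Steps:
$M{\left(z,Y \right)} = -4 + z$
$s{\left(b \right)} = \left(-1 + b\right) \left(3 + 4 b\right)$ ($s{\left(b \right)} = \left(0 + \left(3 + 4 b\right)\right) \left(b - 1\right) = \left(3 + 4 b\right) \left(-1 + b\right) = \left(-1 + b\right) \left(3 + 4 b\right)$)
$s{\left(M{\left(1,3 \right)} \right)} + 144 J{\left(0 \right)} = \left(-3 - \left(-4 + 1\right) + 4 \left(-4 + 1\right)^{2}\right) + 144 \cdot 0 = \left(-3 - -3 + 4 \left(-3\right)^{2}\right) + 0 = \left(-3 + 3 + 4 \cdot 9\right) + 0 = \left(-3 + 3 + 36\right) + 0 = 36 + 0 = 36$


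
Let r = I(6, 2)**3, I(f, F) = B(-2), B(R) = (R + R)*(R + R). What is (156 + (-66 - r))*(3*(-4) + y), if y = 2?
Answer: 40060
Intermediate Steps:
B(R) = 4*R**2 (B(R) = (2*R)*(2*R) = 4*R**2)
I(f, F) = 16 (I(f, F) = 4*(-2)**2 = 4*4 = 16)
r = 4096 (r = 16**3 = 4096)
(156 + (-66 - r))*(3*(-4) + y) = (156 + (-66 - 1*4096))*(3*(-4) + 2) = (156 + (-66 - 4096))*(-12 + 2) = (156 - 4162)*(-10) = -4006*(-10) = 40060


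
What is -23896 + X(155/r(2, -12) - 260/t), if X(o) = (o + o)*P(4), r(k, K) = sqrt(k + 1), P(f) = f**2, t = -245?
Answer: -1169240/49 + 4960*sqrt(3)/3 ≈ -20998.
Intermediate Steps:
r(k, K) = sqrt(1 + k)
X(o) = 32*o (X(o) = (o + o)*4**2 = (2*o)*16 = 32*o)
-23896 + X(155/r(2, -12) - 260/t) = -23896 + 32*(155/(sqrt(1 + 2)) - 260/(-245)) = -23896 + 32*(155/(sqrt(3)) - 260*(-1/245)) = -23896 + 32*(155*(sqrt(3)/3) + 52/49) = -23896 + 32*(155*sqrt(3)/3 + 52/49) = -23896 + 32*(52/49 + 155*sqrt(3)/3) = -23896 + (1664/49 + 4960*sqrt(3)/3) = -1169240/49 + 4960*sqrt(3)/3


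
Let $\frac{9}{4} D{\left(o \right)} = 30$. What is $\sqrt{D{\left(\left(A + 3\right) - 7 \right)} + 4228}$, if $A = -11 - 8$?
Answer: $\frac{2 \sqrt{9543}}{3} \approx 65.125$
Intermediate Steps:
$A = -19$
$D{\left(o \right)} = \frac{40}{3}$ ($D{\left(o \right)} = \frac{4}{9} \cdot 30 = \frac{40}{3}$)
$\sqrt{D{\left(\left(A + 3\right) - 7 \right)} + 4228} = \sqrt{\frac{40}{3} + 4228} = \sqrt{\frac{12724}{3}} = \frac{2 \sqrt{9543}}{3}$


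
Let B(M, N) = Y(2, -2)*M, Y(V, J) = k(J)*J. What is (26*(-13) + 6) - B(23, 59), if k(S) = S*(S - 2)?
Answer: 36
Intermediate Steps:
k(S) = S*(-2 + S)
Y(V, J) = J²*(-2 + J) (Y(V, J) = (J*(-2 + J))*J = J²*(-2 + J))
B(M, N) = -16*M (B(M, N) = ((-2)²*(-2 - 2))*M = (4*(-4))*M = -16*M)
(26*(-13) + 6) - B(23, 59) = (26*(-13) + 6) - (-16)*23 = (-338 + 6) - 1*(-368) = -332 + 368 = 36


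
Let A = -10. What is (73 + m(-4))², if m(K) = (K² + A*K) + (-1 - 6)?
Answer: 14884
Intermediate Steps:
m(K) = -7 + K² - 10*K (m(K) = (K² - 10*K) + (-1 - 6) = (K² - 10*K) - 7 = -7 + K² - 10*K)
(73 + m(-4))² = (73 + (-7 + (-4)² - 10*(-4)))² = (73 + (-7 + 16 + 40))² = (73 + 49)² = 122² = 14884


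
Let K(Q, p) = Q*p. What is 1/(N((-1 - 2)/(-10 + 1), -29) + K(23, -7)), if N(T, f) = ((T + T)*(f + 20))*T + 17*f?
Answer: -1/656 ≈ -0.0015244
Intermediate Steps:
N(T, f) = 17*f + 2*T**2*(20 + f) (N(T, f) = ((2*T)*(20 + f))*T + 17*f = (2*T*(20 + f))*T + 17*f = 2*T**2*(20 + f) + 17*f = 17*f + 2*T**2*(20 + f))
1/(N((-1 - 2)/(-10 + 1), -29) + K(23, -7)) = 1/((17*(-29) + 40*((-1 - 2)/(-10 + 1))**2 + 2*(-29)*((-1 - 2)/(-10 + 1))**2) + 23*(-7)) = 1/((-493 + 40*(-3/(-9))**2 + 2*(-29)*(-3/(-9))**2) - 161) = 1/((-493 + 40*(-3*(-1/9))**2 + 2*(-29)*(-3*(-1/9))**2) - 161) = 1/((-493 + 40*(1/3)**2 + 2*(-29)*(1/3)**2) - 161) = 1/((-493 + 40*(1/9) + 2*(-29)*(1/9)) - 161) = 1/((-493 + 40/9 - 58/9) - 161) = 1/(-495 - 161) = 1/(-656) = -1/656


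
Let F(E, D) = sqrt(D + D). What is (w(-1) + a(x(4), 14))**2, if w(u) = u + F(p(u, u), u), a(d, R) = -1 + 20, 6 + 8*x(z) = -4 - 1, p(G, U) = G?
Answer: (18 + I*sqrt(2))**2 ≈ 322.0 + 50.912*I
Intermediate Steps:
x(z) = -11/8 (x(z) = -3/4 + (-4 - 1)/8 = -3/4 + (1/8)*(-5) = -3/4 - 5/8 = -11/8)
F(E, D) = sqrt(2)*sqrt(D) (F(E, D) = sqrt(2*D) = sqrt(2)*sqrt(D))
a(d, R) = 19
w(u) = u + sqrt(2)*sqrt(u)
(w(-1) + a(x(4), 14))**2 = ((-1 + sqrt(2)*sqrt(-1)) + 19)**2 = ((-1 + sqrt(2)*I) + 19)**2 = ((-1 + I*sqrt(2)) + 19)**2 = (18 + I*sqrt(2))**2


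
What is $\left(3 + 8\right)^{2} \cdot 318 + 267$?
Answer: $38745$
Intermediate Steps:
$\left(3 + 8\right)^{2} \cdot 318 + 267 = 11^{2} \cdot 318 + 267 = 121 \cdot 318 + 267 = 38478 + 267 = 38745$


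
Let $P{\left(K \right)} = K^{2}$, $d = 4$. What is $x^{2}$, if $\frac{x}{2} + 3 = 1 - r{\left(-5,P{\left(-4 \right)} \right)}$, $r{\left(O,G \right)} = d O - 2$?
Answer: $1600$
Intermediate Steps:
$r{\left(O,G \right)} = -2 + 4 O$ ($r{\left(O,G \right)} = 4 O - 2 = -2 + 4 O$)
$x = 40$ ($x = -6 + 2 \left(1 - \left(-2 + 4 \left(-5\right)\right)\right) = -6 + 2 \left(1 - \left(-2 - 20\right)\right) = -6 + 2 \left(1 - -22\right) = -6 + 2 \left(1 + 22\right) = -6 + 2 \cdot 23 = -6 + 46 = 40$)
$x^{2} = 40^{2} = 1600$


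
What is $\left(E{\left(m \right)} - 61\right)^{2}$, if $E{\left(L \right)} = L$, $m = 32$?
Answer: $841$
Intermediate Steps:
$\left(E{\left(m \right)} - 61\right)^{2} = \left(32 - 61\right)^{2} = \left(-29\right)^{2} = 841$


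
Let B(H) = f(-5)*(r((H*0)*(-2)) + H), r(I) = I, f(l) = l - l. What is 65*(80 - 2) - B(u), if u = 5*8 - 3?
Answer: 5070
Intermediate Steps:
u = 37 (u = 40 - 3 = 37)
f(l) = 0
B(H) = 0 (B(H) = 0*((H*0)*(-2) + H) = 0*(0*(-2) + H) = 0*(0 + H) = 0*H = 0)
65*(80 - 2) - B(u) = 65*(80 - 2) - 1*0 = 65*78 + 0 = 5070 + 0 = 5070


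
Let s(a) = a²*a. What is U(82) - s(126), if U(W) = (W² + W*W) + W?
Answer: -1986846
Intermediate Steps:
U(W) = W + 2*W² (U(W) = (W² + W²) + W = 2*W² + W = W + 2*W²)
s(a) = a³
U(82) - s(126) = 82*(1 + 2*82) - 1*126³ = 82*(1 + 164) - 1*2000376 = 82*165 - 2000376 = 13530 - 2000376 = -1986846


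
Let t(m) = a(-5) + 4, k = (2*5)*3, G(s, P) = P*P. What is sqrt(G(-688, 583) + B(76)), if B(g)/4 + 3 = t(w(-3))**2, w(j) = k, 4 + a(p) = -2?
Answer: sqrt(339893) ≈ 583.00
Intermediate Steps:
a(p) = -6 (a(p) = -4 - 2 = -6)
G(s, P) = P**2
k = 30 (k = 10*3 = 30)
w(j) = 30
t(m) = -2 (t(m) = -6 + 4 = -2)
B(g) = 4 (B(g) = -12 + 4*(-2)**2 = -12 + 4*4 = -12 + 16 = 4)
sqrt(G(-688, 583) + B(76)) = sqrt(583**2 + 4) = sqrt(339889 + 4) = sqrt(339893)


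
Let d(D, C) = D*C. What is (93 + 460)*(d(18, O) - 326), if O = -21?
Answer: -389312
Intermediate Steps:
d(D, C) = C*D
(93 + 460)*(d(18, O) - 326) = (93 + 460)*(-21*18 - 326) = 553*(-378 - 326) = 553*(-704) = -389312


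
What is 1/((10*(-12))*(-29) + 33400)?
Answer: 1/36880 ≈ 2.7115e-5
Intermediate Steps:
1/((10*(-12))*(-29) + 33400) = 1/(-120*(-29) + 33400) = 1/(3480 + 33400) = 1/36880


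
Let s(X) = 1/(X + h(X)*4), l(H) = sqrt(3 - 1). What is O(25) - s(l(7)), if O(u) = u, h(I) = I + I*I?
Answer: 171/7 + 5*sqrt(2)/14 ≈ 24.934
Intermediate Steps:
h(I) = I + I**2
l(H) = sqrt(2)
s(X) = 1/(X + 4*X*(1 + X)) (s(X) = 1/(X + (X*(1 + X))*4) = 1/(X + 4*X*(1 + X)))
O(25) - s(l(7)) = 25 - 1/((sqrt(2))*(5 + 4*sqrt(2))) = 25 - sqrt(2)/2/(5 + 4*sqrt(2)) = 25 - sqrt(2)/(2*(5 + 4*sqrt(2)))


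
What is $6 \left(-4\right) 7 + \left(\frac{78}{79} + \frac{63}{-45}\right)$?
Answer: $- \frac{66523}{395} \approx -168.41$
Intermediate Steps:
$6 \left(-4\right) 7 + \left(\frac{78}{79} + \frac{63}{-45}\right) = \left(-24\right) 7 + \left(78 \cdot \frac{1}{79} + 63 \left(- \frac{1}{45}\right)\right) = -168 + \left(\frac{78}{79} - \frac{7}{5}\right) = -168 - \frac{163}{395} = - \frac{66523}{395}$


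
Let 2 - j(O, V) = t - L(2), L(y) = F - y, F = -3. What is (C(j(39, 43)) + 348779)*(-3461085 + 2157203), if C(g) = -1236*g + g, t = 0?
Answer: -459597542888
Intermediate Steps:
L(y) = -3 - y
j(O, V) = -3 (j(O, V) = 2 - (0 - (-3 - 1*2)) = 2 - (0 - (-3 - 2)) = 2 - (0 - 1*(-5)) = 2 - (0 + 5) = 2 - 1*5 = 2 - 5 = -3)
C(g) = -1235*g
(C(j(39, 43)) + 348779)*(-3461085 + 2157203) = (-1235*(-3) + 348779)*(-3461085 + 2157203) = (3705 + 348779)*(-1303882) = 352484*(-1303882) = -459597542888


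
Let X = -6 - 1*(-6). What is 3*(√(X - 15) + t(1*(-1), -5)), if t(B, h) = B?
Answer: -3 + 3*I*√15 ≈ -3.0 + 11.619*I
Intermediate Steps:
X = 0 (X = -6 + 6 = 0)
3*(√(X - 15) + t(1*(-1), -5)) = 3*(√(0 - 15) + 1*(-1)) = 3*(√(-15) - 1) = 3*(I*√15 - 1) = 3*(-1 + I*√15) = -3 + 3*I*√15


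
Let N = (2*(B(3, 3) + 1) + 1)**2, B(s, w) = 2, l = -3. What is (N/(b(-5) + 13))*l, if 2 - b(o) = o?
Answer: -147/20 ≈ -7.3500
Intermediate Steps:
b(o) = 2 - o
N = 49 (N = (2*(2 + 1) + 1)**2 = (2*3 + 1)**2 = (6 + 1)**2 = 7**2 = 49)
(N/(b(-5) + 13))*l = (49/((2 - 1*(-5)) + 13))*(-3) = (49/((2 + 5) + 13))*(-3) = (49/(7 + 13))*(-3) = (49/20)*(-3) = -147/20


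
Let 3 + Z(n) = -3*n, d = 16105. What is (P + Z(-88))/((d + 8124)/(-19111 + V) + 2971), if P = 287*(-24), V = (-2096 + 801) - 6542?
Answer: -178584396/80038279 ≈ -2.2312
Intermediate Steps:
V = -7837 (V = -1295 - 6542 = -7837)
P = -6888
Z(n) = -3 - 3*n
(P + Z(-88))/((d + 8124)/(-19111 + V) + 2971) = (-6888 + (-3 - 3*(-88)))/((16105 + 8124)/(-19111 - 7837) + 2971) = (-6888 + (-3 + 264))/(24229/(-26948) + 2971) = (-6888 + 261)/(24229*(-1/26948) + 2971) = -6627/(-24229/26948 + 2971) = -6627/80038279/26948 = -6627*26948/80038279 = -178584396/80038279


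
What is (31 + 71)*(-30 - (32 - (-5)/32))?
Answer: -101439/16 ≈ -6339.9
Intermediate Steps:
(31 + 71)*(-30 - (32 - (-5)/32)) = 102*(-30 - (32 - (-5)/32)) = 102*(-30 - (32 - 1*(-5/32))) = 102*(-30 - (32 + 5/32)) = 102*(-30 - 1*1029/32) = 102*(-30 - 1029/32) = 102*(-1989/32) = -101439/16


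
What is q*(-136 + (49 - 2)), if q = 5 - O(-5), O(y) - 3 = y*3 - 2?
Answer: -1691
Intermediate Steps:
O(y) = 1 + 3*y (O(y) = 3 + (y*3 - 2) = 3 + (3*y - 2) = 3 + (-2 + 3*y) = 1 + 3*y)
q = 19 (q = 5 - (1 + 3*(-5)) = 5 - (1 - 15) = 5 - 1*(-14) = 5 + 14 = 19)
q*(-136 + (49 - 2)) = 19*(-136 + (49 - 2)) = 19*(-136 + 47) = 19*(-89) = -1691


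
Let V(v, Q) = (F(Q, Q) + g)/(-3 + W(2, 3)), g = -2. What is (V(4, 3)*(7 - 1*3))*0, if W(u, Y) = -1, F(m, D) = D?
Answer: 0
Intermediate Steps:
V(v, Q) = ½ - Q/4 (V(v, Q) = (Q - 2)/(-3 - 1) = (-2 + Q)/(-4) = (-2 + Q)*(-¼) = ½ - Q/4)
(V(4, 3)*(7 - 1*3))*0 = ((½ - ¼*3)*(7 - 1*3))*0 = ((½ - ¾)*(7 - 3))*0 = -¼*4*0 = -1*0 = 0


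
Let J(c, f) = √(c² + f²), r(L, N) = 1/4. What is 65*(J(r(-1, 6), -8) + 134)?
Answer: 8710 + 325*√41/4 ≈ 9230.3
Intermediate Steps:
r(L, N) = ¼
65*(J(r(-1, 6), -8) + 134) = 65*(√((¼)² + (-8)²) + 134) = 65*(√(1/16 + 64) + 134) = 65*(√(1025/16) + 134) = 65*(5*√41/4 + 134) = 65*(134 + 5*√41/4) = 8710 + 325*√41/4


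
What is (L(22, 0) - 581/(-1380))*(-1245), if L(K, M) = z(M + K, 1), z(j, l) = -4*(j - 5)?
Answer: 7740497/92 ≈ 84136.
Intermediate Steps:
z(j, l) = 20 - 4*j (z(j, l) = -4*(-5 + j) = 20 - 4*j)
L(K, M) = 20 - 4*K - 4*M (L(K, M) = 20 - 4*(M + K) = 20 - 4*(K + M) = 20 + (-4*K - 4*M) = 20 - 4*K - 4*M)
(L(22, 0) - 581/(-1380))*(-1245) = ((20 - 4*22 - 4*0) - 581/(-1380))*(-1245) = ((20 - 88 + 0) - 581*(-1/1380))*(-1245) = (-68 + 581/1380)*(-1245) = -93259/1380*(-1245) = 7740497/92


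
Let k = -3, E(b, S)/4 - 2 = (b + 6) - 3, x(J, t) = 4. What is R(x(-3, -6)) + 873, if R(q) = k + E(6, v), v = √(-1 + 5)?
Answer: 914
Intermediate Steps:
v = 2 (v = √4 = 2)
E(b, S) = 20 + 4*b (E(b, S) = 8 + 4*((b + 6) - 3) = 8 + 4*((6 + b) - 3) = 8 + 4*(3 + b) = 8 + (12 + 4*b) = 20 + 4*b)
R(q) = 41 (R(q) = -3 + (20 + 4*6) = -3 + (20 + 24) = -3 + 44 = 41)
R(x(-3, -6)) + 873 = 41 + 873 = 914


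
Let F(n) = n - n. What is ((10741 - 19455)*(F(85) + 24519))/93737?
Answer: -213658566/93737 ≈ -2279.3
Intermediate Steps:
F(n) = 0
((10741 - 19455)*(F(85) + 24519))/93737 = ((10741 - 19455)*(0 + 24519))/93737 = -8714*24519*(1/93737) = -213658566*1/93737 = -213658566/93737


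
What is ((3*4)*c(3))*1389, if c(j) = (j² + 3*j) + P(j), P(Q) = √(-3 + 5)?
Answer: 300024 + 16668*√2 ≈ 3.2360e+5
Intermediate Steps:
P(Q) = √2
c(j) = √2 + j² + 3*j (c(j) = (j² + 3*j) + √2 = √2 + j² + 3*j)
((3*4)*c(3))*1389 = ((3*4)*(√2 + 3² + 3*3))*1389 = (12*(√2 + 9 + 9))*1389 = (12*(18 + √2))*1389 = (216 + 12*√2)*1389 = 300024 + 16668*√2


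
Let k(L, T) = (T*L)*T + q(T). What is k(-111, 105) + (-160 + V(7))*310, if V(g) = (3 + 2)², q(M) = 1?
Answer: -1265624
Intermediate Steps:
V(g) = 25 (V(g) = 5² = 25)
k(L, T) = 1 + L*T² (k(L, T) = (T*L)*T + 1 = (L*T)*T + 1 = L*T² + 1 = 1 + L*T²)
k(-111, 105) + (-160 + V(7))*310 = (1 - 111*105²) + (-160 + 25)*310 = (1 - 111*11025) - 135*310 = (1 - 1223775) - 41850 = -1223774 - 41850 = -1265624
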